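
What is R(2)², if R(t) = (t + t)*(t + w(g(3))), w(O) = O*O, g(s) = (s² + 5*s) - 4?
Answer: 2585664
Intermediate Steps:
g(s) = -4 + s² + 5*s
w(O) = O²
R(t) = 2*t*(400 + t) (R(t) = (t + t)*(t + (-4 + 3² + 5*3)²) = (2*t)*(t + (-4 + 9 + 15)²) = (2*t)*(t + 20²) = (2*t)*(t + 400) = (2*t)*(400 + t) = 2*t*(400 + t))
R(2)² = (2*2*(400 + 2))² = (2*2*402)² = 1608² = 2585664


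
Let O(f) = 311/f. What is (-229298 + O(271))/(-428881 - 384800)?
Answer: 6904383/24500839 ≈ 0.28180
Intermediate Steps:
(-229298 + O(271))/(-428881 - 384800) = (-229298 + 311/271)/(-428881 - 384800) = (-229298 + 311*(1/271))/(-813681) = (-229298 + 311/271)*(-1/813681) = -62139447/271*(-1/813681) = 6904383/24500839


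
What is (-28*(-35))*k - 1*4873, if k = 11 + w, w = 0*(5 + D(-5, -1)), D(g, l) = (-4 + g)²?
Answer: 5907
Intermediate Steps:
w = 0 (w = 0*(5 + (-4 - 5)²) = 0*(5 + (-9)²) = 0*(5 + 81) = 0*86 = 0)
k = 11 (k = 11 + 0 = 11)
(-28*(-35))*k - 1*4873 = -28*(-35)*11 - 1*4873 = 980*11 - 4873 = 10780 - 4873 = 5907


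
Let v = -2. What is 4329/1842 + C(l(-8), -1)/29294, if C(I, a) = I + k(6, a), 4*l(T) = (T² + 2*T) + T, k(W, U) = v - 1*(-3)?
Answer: 10569499/4496629 ≈ 2.3505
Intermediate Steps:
k(W, U) = 1 (k(W, U) = -2 - 1*(-3) = -2 + 3 = 1)
l(T) = T²/4 + 3*T/4 (l(T) = ((T² + 2*T) + T)/4 = (T² + 3*T)/4 = T²/4 + 3*T/4)
C(I, a) = 1 + I (C(I, a) = I + 1 = 1 + I)
4329/1842 + C(l(-8), -1)/29294 = 4329/1842 + (1 + (¼)*(-8)*(3 - 8))/29294 = 4329*(1/1842) + (1 + (¼)*(-8)*(-5))*(1/29294) = 1443/614 + (1 + 10)*(1/29294) = 1443/614 + 11*(1/29294) = 1443/614 + 11/29294 = 10569499/4496629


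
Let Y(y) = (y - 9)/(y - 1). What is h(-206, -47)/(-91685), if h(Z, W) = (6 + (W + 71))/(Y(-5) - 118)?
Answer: 18/6362939 ≈ 2.8289e-6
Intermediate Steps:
Y(y) = (-9 + y)/(-1 + y)
h(Z, W) = -231/347 - 3*W/347 (h(Z, W) = (6 + (W + 71))/((-9 - 5)/(-1 - 5) - 118) = (6 + (71 + W))/(-14/(-6) - 118) = (77 + W)/(-⅙*(-14) - 118) = (77 + W)/(7/3 - 118) = (77 + W)/(-347/3) = (77 + W)*(-3/347) = -231/347 - 3*W/347)
h(-206, -47)/(-91685) = (-231/347 - 3/347*(-47))/(-91685) = (-231/347 + 141/347)*(-1/91685) = -90/347*(-1/91685) = 18/6362939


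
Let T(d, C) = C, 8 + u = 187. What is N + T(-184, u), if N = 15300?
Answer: 15479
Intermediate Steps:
u = 179 (u = -8 + 187 = 179)
N + T(-184, u) = 15300 + 179 = 15479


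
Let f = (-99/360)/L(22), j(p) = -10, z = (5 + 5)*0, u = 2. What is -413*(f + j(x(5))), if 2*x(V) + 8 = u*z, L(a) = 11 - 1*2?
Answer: 1491343/360 ≈ 4142.6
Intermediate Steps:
L(a) = 9 (L(a) = 11 - 2 = 9)
z = 0 (z = 10*0 = 0)
x(V) = -4 (x(V) = -4 + (2*0)/2 = -4 + (½)*0 = -4 + 0 = -4)
f = -11/360 (f = -99/360/9 = -99*1/360*(⅑) = -11/40*⅑ = -11/360 ≈ -0.030556)
-413*(f + j(x(5))) = -413*(-11/360 - 10) = -413*(-3611/360) = 1491343/360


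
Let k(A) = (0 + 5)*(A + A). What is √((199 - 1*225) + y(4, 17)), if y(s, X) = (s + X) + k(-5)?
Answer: I*√55 ≈ 7.4162*I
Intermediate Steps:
k(A) = 10*A (k(A) = 5*(2*A) = 10*A)
y(s, X) = -50 + X + s (y(s, X) = (s + X) + 10*(-5) = (X + s) - 50 = -50 + X + s)
√((199 - 1*225) + y(4, 17)) = √((199 - 1*225) + (-50 + 17 + 4)) = √((199 - 225) - 29) = √(-26 - 29) = √(-55) = I*√55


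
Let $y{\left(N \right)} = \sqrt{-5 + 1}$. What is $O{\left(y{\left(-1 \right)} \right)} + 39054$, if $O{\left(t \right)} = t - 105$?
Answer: $38949 + 2 i \approx 38949.0 + 2.0 i$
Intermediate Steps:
$y{\left(N \right)} = 2 i$ ($y{\left(N \right)} = \sqrt{-4} = 2 i$)
$O{\left(t \right)} = -105 + t$ ($O{\left(t \right)} = t - 105 = -105 + t$)
$O{\left(y{\left(-1 \right)} \right)} + 39054 = \left(-105 + 2 i\right) + 39054 = 38949 + 2 i$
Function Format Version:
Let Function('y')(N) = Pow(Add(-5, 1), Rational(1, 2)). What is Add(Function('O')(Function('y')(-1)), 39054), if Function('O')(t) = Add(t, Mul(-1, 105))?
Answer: Add(38949, Mul(2, I)) ≈ Add(38949., Mul(2.0000, I))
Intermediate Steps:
Function('y')(N) = Mul(2, I) (Function('y')(N) = Pow(-4, Rational(1, 2)) = Mul(2, I))
Function('O')(t) = Add(-105, t) (Function('O')(t) = Add(t, -105) = Add(-105, t))
Add(Function('O')(Function('y')(-1)), 39054) = Add(Add(-105, Mul(2, I)), 39054) = Add(38949, Mul(2, I))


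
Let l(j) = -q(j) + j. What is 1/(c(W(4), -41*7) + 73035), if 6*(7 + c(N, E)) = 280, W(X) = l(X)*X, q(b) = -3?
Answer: 3/219224 ≈ 1.3685e-5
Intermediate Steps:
l(j) = 3 + j (l(j) = -1*(-3) + j = 3 + j)
W(X) = X*(3 + X) (W(X) = (3 + X)*X = X*(3 + X))
c(N, E) = 119/3 (c(N, E) = -7 + (⅙)*280 = -7 + 140/3 = 119/3)
1/(c(W(4), -41*7) + 73035) = 1/(119/3 + 73035) = 1/(219224/3) = 3/219224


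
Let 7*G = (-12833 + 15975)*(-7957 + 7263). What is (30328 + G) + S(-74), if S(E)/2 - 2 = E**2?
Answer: -1891560/7 ≈ -2.7022e+5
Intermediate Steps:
S(E) = 4 + 2*E**2
G = -2180548/7 (G = ((-12833 + 15975)*(-7957 + 7263))/7 = (3142*(-694))/7 = (1/7)*(-2180548) = -2180548/7 ≈ -3.1151e+5)
(30328 + G) + S(-74) = (30328 - 2180548/7) + (4 + 2*(-74)**2) = -1968252/7 + (4 + 2*5476) = -1968252/7 + (4 + 10952) = -1968252/7 + 10956 = -1891560/7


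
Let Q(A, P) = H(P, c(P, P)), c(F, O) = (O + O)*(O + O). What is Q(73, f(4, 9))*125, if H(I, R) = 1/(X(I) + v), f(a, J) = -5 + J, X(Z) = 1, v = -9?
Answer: -125/8 ≈ -15.625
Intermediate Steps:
c(F, O) = 4*O**2 (c(F, O) = (2*O)*(2*O) = 4*O**2)
H(I, R) = -1/8 (H(I, R) = 1/(1 - 9) = 1/(-8) = -1/8)
Q(A, P) = -1/8
Q(73, f(4, 9))*125 = -1/8*125 = -125/8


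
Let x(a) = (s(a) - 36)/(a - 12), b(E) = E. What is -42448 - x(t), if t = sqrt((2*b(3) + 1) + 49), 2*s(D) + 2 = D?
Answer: -466980/11 - 31*sqrt(14)/44 ≈ -42455.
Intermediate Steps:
s(D) = -1 + D/2
t = 2*sqrt(14) (t = sqrt((2*3 + 1) + 49) = sqrt((6 + 1) + 49) = sqrt(7 + 49) = sqrt(56) = 2*sqrt(14) ≈ 7.4833)
x(a) = (-37 + a/2)/(-12 + a) (x(a) = ((-1 + a/2) - 36)/(a - 12) = (-37 + a/2)/(-12 + a))
-42448 - x(t) = -42448 - (-74 + 2*sqrt(14))/(2*(-12 + 2*sqrt(14)))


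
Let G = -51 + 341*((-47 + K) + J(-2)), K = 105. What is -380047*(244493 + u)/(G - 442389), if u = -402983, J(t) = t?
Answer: -30116824515/211672 ≈ -1.4228e+5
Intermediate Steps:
G = 19045 (G = -51 + 341*((-47 + 105) - 2) = -51 + 341*(58 - 2) = -51 + 341*56 = -51 + 19096 = 19045)
-380047*(244493 + u)/(G - 442389) = -380047*(244493 - 402983)/(19045 - 442389) = -380047/((-423344/(-158490))) = -380047/((-423344*(-1/158490))) = -380047/211672/79245 = -380047*79245/211672 = -30116824515/211672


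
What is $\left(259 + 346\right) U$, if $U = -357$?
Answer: $-215985$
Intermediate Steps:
$\left(259 + 346\right) U = \left(259 + 346\right) \left(-357\right) = 605 \left(-357\right) = -215985$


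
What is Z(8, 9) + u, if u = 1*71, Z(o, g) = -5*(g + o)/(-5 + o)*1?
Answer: 128/3 ≈ 42.667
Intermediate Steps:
Z(o, g) = -5*(g + o)/(-5 + o) (Z(o, g) = -5*(g + o)/(-5 + o)*1 = -5*(g + o)/(-5 + o))
u = 71
Z(8, 9) + u = 5*(-1*9 - 1*8)/(-5 + 8) + 71 = 5*(-9 - 8)/3 + 71 = 5*(⅓)*(-17) + 71 = -85/3 + 71 = 128/3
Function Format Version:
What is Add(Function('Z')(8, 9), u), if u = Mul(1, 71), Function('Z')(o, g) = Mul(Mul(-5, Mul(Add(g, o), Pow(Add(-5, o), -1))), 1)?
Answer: Rational(128, 3) ≈ 42.667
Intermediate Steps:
Function('Z')(o, g) = Mul(-5, Pow(Add(-5, o), -1), Add(g, o)) (Function('Z')(o, g) = Mul(Mul(-5, Mul(Pow(Add(-5, o), -1), Add(g, o))), 1) = Mul(Mul(-5, Pow(Add(-5, o), -1), Add(g, o)), 1) = Mul(-5, Pow(Add(-5, o), -1), Add(g, o)))
u = 71
Add(Function('Z')(8, 9), u) = Add(Mul(5, Pow(Add(-5, 8), -1), Add(Mul(-1, 9), Mul(-1, 8))), 71) = Add(Mul(5, Pow(3, -1), Add(-9, -8)), 71) = Add(Mul(5, Rational(1, 3), -17), 71) = Add(Rational(-85, 3), 71) = Rational(128, 3)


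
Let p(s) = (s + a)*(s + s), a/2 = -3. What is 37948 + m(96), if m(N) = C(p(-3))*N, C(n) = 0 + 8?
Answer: 38716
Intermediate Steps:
a = -6 (a = 2*(-3) = -6)
p(s) = 2*s*(-6 + s) (p(s) = (s - 6)*(s + s) = (-6 + s)*(2*s) = 2*s*(-6 + s))
C(n) = 8
m(N) = 8*N
37948 + m(96) = 37948 + 8*96 = 37948 + 768 = 38716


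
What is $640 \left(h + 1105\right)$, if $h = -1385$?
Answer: $-179200$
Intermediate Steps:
$640 \left(h + 1105\right) = 640 \left(-1385 + 1105\right) = 640 \left(-280\right) = -179200$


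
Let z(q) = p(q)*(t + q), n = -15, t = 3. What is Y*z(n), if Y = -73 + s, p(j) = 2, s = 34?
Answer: 936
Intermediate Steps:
z(q) = 6 + 2*q (z(q) = 2*(3 + q) = 6 + 2*q)
Y = -39 (Y = -73 + 34 = -39)
Y*z(n) = -39*(6 + 2*(-15)) = -39*(6 - 30) = -39*(-24) = 936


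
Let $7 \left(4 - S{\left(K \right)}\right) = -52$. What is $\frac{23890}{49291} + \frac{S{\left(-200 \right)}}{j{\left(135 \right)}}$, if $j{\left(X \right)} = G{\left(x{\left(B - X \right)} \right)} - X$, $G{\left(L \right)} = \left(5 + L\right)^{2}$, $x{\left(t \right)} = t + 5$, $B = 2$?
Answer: $\frac{1255694950}{2586742389} \approx 0.48544$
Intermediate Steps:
$S{\left(K \right)} = \frac{80}{7}$ ($S{\left(K \right)} = 4 - - \frac{52}{7} = 4 + \frac{52}{7} = \frac{80}{7}$)
$x{\left(t \right)} = 5 + t$
$j{\left(X \right)} = \left(12 - X\right)^{2} - X$ ($j{\left(X \right)} = \left(5 + \left(5 - \left(-2 + X\right)\right)\right)^{2} - X = \left(5 - \left(-7 + X\right)\right)^{2} - X = \left(12 - X\right)^{2} - X$)
$\frac{23890}{49291} + \frac{S{\left(-200 \right)}}{j{\left(135 \right)}} = \frac{23890}{49291} + \frac{80}{7 \left(\left(-12 + 135\right)^{2} - 135\right)} = 23890 \cdot \frac{1}{49291} + \frac{80}{7 \left(123^{2} - 135\right)} = \frac{23890}{49291} + \frac{80}{7 \left(15129 - 135\right)} = \frac{23890}{49291} + \frac{80}{7 \cdot 14994} = \frac{23890}{49291} + \frac{80}{7} \cdot \frac{1}{14994} = \frac{23890}{49291} + \frac{40}{52479} = \frac{1255694950}{2586742389}$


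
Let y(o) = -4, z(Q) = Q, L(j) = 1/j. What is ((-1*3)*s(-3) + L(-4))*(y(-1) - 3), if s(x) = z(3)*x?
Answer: -749/4 ≈ -187.25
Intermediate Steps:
s(x) = 3*x
((-1*3)*s(-3) + L(-4))*(y(-1) - 3) = ((-1*3)*(3*(-3)) + 1/(-4))*(-4 - 3) = (-3*(-9) - ¼)*(-7) = (27 - ¼)*(-7) = (107/4)*(-7) = -749/4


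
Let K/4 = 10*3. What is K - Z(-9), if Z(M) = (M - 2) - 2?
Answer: 133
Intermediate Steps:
Z(M) = -4 + M (Z(M) = (-2 + M) - 2 = -4 + M)
K = 120 (K = 4*(10*3) = 4*30 = 120)
K - Z(-9) = 120 - (-4 - 9) = 120 - 1*(-13) = 120 + 13 = 133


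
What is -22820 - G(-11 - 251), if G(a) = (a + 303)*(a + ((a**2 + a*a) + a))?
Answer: -5630144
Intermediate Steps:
G(a) = (303 + a)*(2*a + 2*a**2) (G(a) = (303 + a)*(a + ((a**2 + a**2) + a)) = (303 + a)*(a + (2*a**2 + a)) = (303 + a)*(a + (a + 2*a**2)) = (303 + a)*(2*a + 2*a**2))
-22820 - G(-11 - 251) = -22820 - 2*(-11 - 251)*(303 + (-11 - 251)**2 + 304*(-11 - 251)) = -22820 - 2*(-262)*(303 + (-262)**2 + 304*(-262)) = -22820 - 2*(-262)*(303 + 68644 - 79648) = -22820 - 2*(-262)*(-10701) = -22820 - 1*5607324 = -22820 - 5607324 = -5630144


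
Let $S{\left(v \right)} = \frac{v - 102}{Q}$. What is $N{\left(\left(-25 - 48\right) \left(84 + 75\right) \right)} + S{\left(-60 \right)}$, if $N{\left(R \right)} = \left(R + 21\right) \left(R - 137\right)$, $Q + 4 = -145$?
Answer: $\frac{20273831778}{149} \approx 1.3607 \cdot 10^{8}$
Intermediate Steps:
$Q = -149$ ($Q = -4 - 145 = -149$)
$N{\left(R \right)} = \left(-137 + R\right) \left(21 + R\right)$ ($N{\left(R \right)} = \left(21 + R\right) \left(-137 + R\right) = \left(-137 + R\right) \left(21 + R\right)$)
$S{\left(v \right)} = \frac{102}{149} - \frac{v}{149}$ ($S{\left(v \right)} = \frac{v - 102}{-149} = \left(-102 + v\right) \left(- \frac{1}{149}\right) = \frac{102}{149} - \frac{v}{149}$)
$N{\left(\left(-25 - 48\right) \left(84 + 75\right) \right)} + S{\left(-60 \right)} = \left(-2877 + \left(\left(-25 - 48\right) \left(84 + 75\right)\right)^{2} - 116 \left(-25 - 48\right) \left(84 + 75\right)\right) + \left(\frac{102}{149} - - \frac{60}{149}\right) = \left(-2877 + \left(\left(-73\right) 159\right)^{2} - 116 \left(\left(-73\right) 159\right)\right) + \left(\frac{102}{149} + \frac{60}{149}\right) = \left(-2877 + \left(-11607\right)^{2} - -1346412\right) + \frac{162}{149} = \left(-2877 + 134722449 + 1346412\right) + \frac{162}{149} = 136065984 + \frac{162}{149} = \frac{20273831778}{149}$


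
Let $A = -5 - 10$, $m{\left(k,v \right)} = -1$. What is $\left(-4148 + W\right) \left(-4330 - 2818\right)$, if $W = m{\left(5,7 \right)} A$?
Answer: $29542684$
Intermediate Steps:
$A = -15$ ($A = -5 - 10 = -15$)
$W = 15$ ($W = \left(-1\right) \left(-15\right) = 15$)
$\left(-4148 + W\right) \left(-4330 - 2818\right) = \left(-4148 + 15\right) \left(-4330 - 2818\right) = \left(-4133\right) \left(-7148\right) = 29542684$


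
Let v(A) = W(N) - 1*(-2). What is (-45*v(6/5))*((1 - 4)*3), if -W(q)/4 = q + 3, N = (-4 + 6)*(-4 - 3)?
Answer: 18630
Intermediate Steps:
N = -14 (N = 2*(-7) = -14)
W(q) = -12 - 4*q (W(q) = -4*(q + 3) = -4*(3 + q) = -12 - 4*q)
v(A) = 46 (v(A) = (-12 - 4*(-14)) - 1*(-2) = (-12 + 56) + 2 = 44 + 2 = 46)
(-45*v(6/5))*((1 - 4)*3) = (-45*46)*((1 - 4)*3) = -(-6210)*3 = -2070*(-9) = 18630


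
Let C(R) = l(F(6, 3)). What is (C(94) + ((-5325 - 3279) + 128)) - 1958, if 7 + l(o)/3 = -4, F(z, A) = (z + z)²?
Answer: -10467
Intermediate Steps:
F(z, A) = 4*z² (F(z, A) = (2*z)² = 4*z²)
l(o) = -33 (l(o) = -21 + 3*(-4) = -21 - 12 = -33)
C(R) = -33
(C(94) + ((-5325 - 3279) + 128)) - 1958 = (-33 + ((-5325 - 3279) + 128)) - 1958 = (-33 + (-8604 + 128)) - 1958 = (-33 - 8476) - 1958 = -8509 - 1958 = -10467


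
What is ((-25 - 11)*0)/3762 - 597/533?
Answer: -597/533 ≈ -1.1201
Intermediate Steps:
((-25 - 11)*0)/3762 - 597/533 = -36*0*(1/3762) - 597*1/533 = 0*(1/3762) - 597/533 = 0 - 597/533 = -597/533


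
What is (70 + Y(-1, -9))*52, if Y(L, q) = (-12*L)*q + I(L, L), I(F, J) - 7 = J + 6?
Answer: -1352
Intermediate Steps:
I(F, J) = 13 + J (I(F, J) = 7 + (J + 6) = 7 + (6 + J) = 13 + J)
Y(L, q) = 13 + L - 12*L*q (Y(L, q) = (-12*L)*q + (13 + L) = -12*L*q + (13 + L) = 13 + L - 12*L*q)
(70 + Y(-1, -9))*52 = (70 + (13 - 1 - 12*(-1)*(-9)))*52 = (70 + (13 - 1 - 108))*52 = (70 - 96)*52 = -26*52 = -1352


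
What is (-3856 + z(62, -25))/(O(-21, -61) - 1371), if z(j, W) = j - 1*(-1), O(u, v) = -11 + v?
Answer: 3793/1443 ≈ 2.6286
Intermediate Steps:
z(j, W) = 1 + j (z(j, W) = j + 1 = 1 + j)
(-3856 + z(62, -25))/(O(-21, -61) - 1371) = (-3856 + (1 + 62))/((-11 - 61) - 1371) = (-3856 + 63)/(-72 - 1371) = -3793/(-1443) = -3793*(-1/1443) = 3793/1443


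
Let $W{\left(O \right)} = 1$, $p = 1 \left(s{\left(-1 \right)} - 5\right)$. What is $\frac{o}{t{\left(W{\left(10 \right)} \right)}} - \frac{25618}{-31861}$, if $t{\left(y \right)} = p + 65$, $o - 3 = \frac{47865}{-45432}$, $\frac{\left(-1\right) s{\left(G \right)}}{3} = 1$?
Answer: $\frac{23052829241}{27502670088} \approx 0.8382$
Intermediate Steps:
$s{\left(G \right)} = -3$ ($s{\left(G \right)} = \left(-3\right) 1 = -3$)
$p = -8$ ($p = 1 \left(-3 - 5\right) = 1 \left(-8\right) = -8$)
$o = \frac{29477}{15144}$ ($o = 3 + \frac{47865}{-45432} = 3 + 47865 \left(- \frac{1}{45432}\right) = 3 - \frac{15955}{15144} = \frac{29477}{15144} \approx 1.9464$)
$t{\left(y \right)} = 57$ ($t{\left(y \right)} = -8 + 65 = 57$)
$\frac{o}{t{\left(W{\left(10 \right)} \right)}} - \frac{25618}{-31861} = \frac{29477}{15144 \cdot 57} - \frac{25618}{-31861} = \frac{29477}{15144} \cdot \frac{1}{57} - - \frac{25618}{31861} = \frac{29477}{863208} + \frac{25618}{31861} = \frac{23052829241}{27502670088}$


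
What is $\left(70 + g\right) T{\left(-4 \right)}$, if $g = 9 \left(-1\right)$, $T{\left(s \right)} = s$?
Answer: $-244$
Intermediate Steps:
$g = -9$
$\left(70 + g\right) T{\left(-4 \right)} = \left(70 - 9\right) \left(-4\right) = 61 \left(-4\right) = -244$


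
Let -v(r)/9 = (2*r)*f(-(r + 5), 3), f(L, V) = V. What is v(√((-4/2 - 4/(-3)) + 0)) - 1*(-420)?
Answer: 420 - 18*I*√6 ≈ 420.0 - 44.091*I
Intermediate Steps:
v(r) = -54*r (v(r) = -9*2*r*3 = -54*r)
v(√((-4/2 - 4/(-3)) + 0)) - 1*(-420) = -54*√((-4/2 - 4/(-3)) + 0) - 1*(-420) = -54*√((-4*½ - 4*(-⅓)) + 0) + 420 = -54*√((-2 + 4/3) + 0) + 420 = -54*√(-⅔ + 0) + 420 = -18*I*√6 + 420 = 420 - 18*I*√6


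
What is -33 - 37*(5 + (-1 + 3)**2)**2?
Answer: -3030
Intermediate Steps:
-33 - 37*(5 + (-1 + 3)**2)**2 = -33 - 37*(5 + 2**2)**2 = -33 - 37*(5 + 4)**2 = -33 - 37*9**2 = -33 - 37*81 = -33 - 2997 = -3030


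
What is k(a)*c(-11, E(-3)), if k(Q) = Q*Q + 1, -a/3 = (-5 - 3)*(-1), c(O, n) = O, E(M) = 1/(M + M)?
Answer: -6347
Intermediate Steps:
E(M) = 1/(2*M)
a = -24 (a = -3*(-5 - 3)*(-1) = -(-24)*(-1) = -3*8 = -24)
k(Q) = 1 + Q² (k(Q) = Q² + 1 = 1 + Q²)
k(a)*c(-11, E(-3)) = (1 + (-24)²)*(-11) = (1 + 576)*(-11) = 577*(-11) = -6347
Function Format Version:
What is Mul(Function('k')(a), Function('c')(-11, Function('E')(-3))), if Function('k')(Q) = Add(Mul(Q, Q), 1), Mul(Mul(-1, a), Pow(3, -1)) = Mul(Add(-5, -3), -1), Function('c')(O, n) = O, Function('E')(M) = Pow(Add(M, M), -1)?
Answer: -6347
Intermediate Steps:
Function('E')(M) = Mul(Rational(1, 2), Pow(M, -1)) (Function('E')(M) = Pow(Mul(2, M), -1) = Mul(Rational(1, 2), Pow(M, -1)))
a = -24 (a = Mul(-3, Mul(Add(-5, -3), -1)) = Mul(-3, Mul(-8, -1)) = Mul(-3, 8) = -24)
Function('k')(Q) = Add(1, Pow(Q, 2)) (Function('k')(Q) = Add(Pow(Q, 2), 1) = Add(1, Pow(Q, 2)))
Mul(Function('k')(a), Function('c')(-11, Function('E')(-3))) = Mul(Add(1, Pow(-24, 2)), -11) = Mul(Add(1, 576), -11) = Mul(577, -11) = -6347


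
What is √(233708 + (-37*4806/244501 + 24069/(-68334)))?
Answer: 3*√805418350095128813467970/5569243778 ≈ 483.43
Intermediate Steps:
√(233708 + (-37*4806/244501 + 24069/(-68334))) = √(233708 + (-177822*1/244501 + 24069*(-1/68334))) = √(233708 + (-177822/244501 - 8023/22778)) = √(233708 - 6012061039/5569243778) = √(1301570812807785/5569243778) = 3*√805418350095128813467970/5569243778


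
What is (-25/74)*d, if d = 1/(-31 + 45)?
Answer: -25/1036 ≈ -0.024131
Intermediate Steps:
d = 1/14 ≈ 0.071429
(-25/74)*d = -25/74*(1/14) = -25*1/74*(1/14) = -25/74*1/14 = -25/1036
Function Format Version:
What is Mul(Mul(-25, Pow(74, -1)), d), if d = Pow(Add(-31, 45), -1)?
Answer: Rational(-25, 1036) ≈ -0.024131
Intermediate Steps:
d = Rational(1, 14) (d = Pow(14, -1) = Rational(1, 14) ≈ 0.071429)
Mul(Mul(-25, Pow(74, -1)), d) = Mul(Mul(-25, Pow(74, -1)), Rational(1, 14)) = Mul(Mul(-25, Rational(1, 74)), Rational(1, 14)) = Mul(Rational(-25, 74), Rational(1, 14)) = Rational(-25, 1036)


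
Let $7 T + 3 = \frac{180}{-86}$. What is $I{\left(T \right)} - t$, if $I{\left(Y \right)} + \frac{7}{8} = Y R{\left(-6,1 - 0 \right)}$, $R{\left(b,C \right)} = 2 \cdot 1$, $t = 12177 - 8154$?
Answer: $- \frac{9692995}{2408} \approx -4025.3$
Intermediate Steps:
$t = 4023$
$T = - \frac{219}{301}$ ($T = - \frac{3}{7} + \frac{180 \frac{1}{-86}}{7} = - \frac{3}{7} + \frac{180 \left(- \frac{1}{86}\right)}{7} = - \frac{3}{7} + \frac{1}{7} \left(- \frac{90}{43}\right) = - \frac{3}{7} - \frac{90}{301} = - \frac{219}{301} \approx -0.72757$)
$R{\left(b,C \right)} = 2$
$I{\left(Y \right)} = - \frac{7}{8} + 2 Y$ ($I{\left(Y \right)} = - \frac{7}{8} + Y 2 = - \frac{7}{8} + 2 Y$)
$I{\left(T \right)} - t = \left(- \frac{7}{8} + 2 \left(- \frac{219}{301}\right)\right) - 4023 = \left(- \frac{7}{8} - \frac{438}{301}\right) - 4023 = - \frac{5611}{2408} - 4023 = - \frac{9692995}{2408}$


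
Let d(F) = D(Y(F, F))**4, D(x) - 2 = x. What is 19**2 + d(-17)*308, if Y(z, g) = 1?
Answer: 25309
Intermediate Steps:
D(x) = 2 + x
d(F) = 81 (d(F) = (2 + 1)**4 = 3**4 = 81)
19**2 + d(-17)*308 = 19**2 + 81*308 = 361 + 24948 = 25309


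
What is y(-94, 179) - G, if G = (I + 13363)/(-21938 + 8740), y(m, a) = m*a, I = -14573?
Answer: -111035379/6599 ≈ -16826.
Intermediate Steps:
y(m, a) = a*m
G = 605/6599 (G = (-14573 + 13363)/(-21938 + 8740) = -1210/(-13198) = -1210*(-1/13198) = 605/6599 ≈ 0.091681)
y(-94, 179) - G = 179*(-94) - 1*605/6599 = -16826 - 605/6599 = -111035379/6599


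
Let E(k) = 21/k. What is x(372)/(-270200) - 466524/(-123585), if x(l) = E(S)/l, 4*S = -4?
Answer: 148864706479/39435149600 ≈ 3.7749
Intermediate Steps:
S = -1 (S = (1/4)*(-4) = -1)
x(l) = -21/l (x(l) = (21/(-1))/l = (21*(-1))/l = -21/l)
x(372)/(-270200) - 466524/(-123585) = -21/372/(-270200) - 466524/(-123585) = -21*1/372*(-1/270200) - 466524*(-1/123585) = -7/124*(-1/270200) + 155508/41195 = 1/4786400 + 155508/41195 = 148864706479/39435149600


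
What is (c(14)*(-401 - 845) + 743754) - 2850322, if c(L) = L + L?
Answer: -2141456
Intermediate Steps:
c(L) = 2*L
(c(14)*(-401 - 845) + 743754) - 2850322 = ((2*14)*(-401 - 845) + 743754) - 2850322 = (28*(-1246) + 743754) - 2850322 = (-34888 + 743754) - 2850322 = 708866 - 2850322 = -2141456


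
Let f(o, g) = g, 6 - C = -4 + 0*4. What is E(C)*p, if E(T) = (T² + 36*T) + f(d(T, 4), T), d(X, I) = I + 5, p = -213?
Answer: -100110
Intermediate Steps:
d(X, I) = 5 + I
C = 10 (C = 6 - (-4 + 0*4) = 6 - (-4 + 0) = 6 - 1*(-4) = 6 + 4 = 10)
E(T) = T² + 37*T (E(T) = (T² + 36*T) + T = T² + 37*T)
E(C)*p = (10*(37 + 10))*(-213) = (10*47)*(-213) = 470*(-213) = -100110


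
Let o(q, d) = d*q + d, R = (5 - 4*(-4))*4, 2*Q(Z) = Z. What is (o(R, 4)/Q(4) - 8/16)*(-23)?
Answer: -7797/2 ≈ -3898.5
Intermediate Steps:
Q(Z) = Z/2
R = 84 (R = (5 + 16)*4 = 21*4 = 84)
o(q, d) = d + d*q
(o(R, 4)/Q(4) - 8/16)*(-23) = ((4*(1 + 84))/(((1/2)*4)) - 8/16)*(-23) = ((4*85)/2 - 8*1/16)*(-23) = (340*(1/2) - 1/2)*(-23) = (170 - 1/2)*(-23) = (339/2)*(-23) = -7797/2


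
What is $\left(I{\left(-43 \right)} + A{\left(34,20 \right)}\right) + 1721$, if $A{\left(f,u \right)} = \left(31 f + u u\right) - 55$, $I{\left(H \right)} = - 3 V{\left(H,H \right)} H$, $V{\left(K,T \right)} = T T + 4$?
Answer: $242157$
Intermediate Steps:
$V{\left(K,T \right)} = 4 + T^{2}$ ($V{\left(K,T \right)} = T^{2} + 4 = 4 + T^{2}$)
$I{\left(H \right)} = H \left(-12 - 3 H^{2}\right)$ ($I{\left(H \right)} = - 3 \left(4 + H^{2}\right) H = \left(-12 - 3 H^{2}\right) H = H \left(-12 - 3 H^{2}\right)$)
$A{\left(f,u \right)} = -55 + u^{2} + 31 f$ ($A{\left(f,u \right)} = \left(31 f + u^{2}\right) - 55 = \left(u^{2} + 31 f\right) - 55 = -55 + u^{2} + 31 f$)
$\left(I{\left(-43 \right)} + A{\left(34,20 \right)}\right) + 1721 = \left(\left(-3\right) \left(-43\right) \left(4 + \left(-43\right)^{2}\right) + \left(-55 + 20^{2} + 31 \cdot 34\right)\right) + 1721 = \left(\left(-3\right) \left(-43\right) \left(4 + 1849\right) + \left(-55 + 400 + 1054\right)\right) + 1721 = \left(\left(-3\right) \left(-43\right) 1853 + 1399\right) + 1721 = \left(239037 + 1399\right) + 1721 = 240436 + 1721 = 242157$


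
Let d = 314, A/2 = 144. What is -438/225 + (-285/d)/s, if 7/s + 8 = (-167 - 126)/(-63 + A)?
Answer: -5813/7850 ≈ -0.74051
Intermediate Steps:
A = 288 (A = 2*144 = 288)
s = -225/299 (s = 7/(-8 + (-167 - 126)/(-63 + 288)) = 7/(-8 - 293/225) = 7/(-2093/225) = 7*(-225/2093) = -225/299 ≈ -0.75251)
-438/225 + (-285/d)/s = -438/225 + (-285/314)/(-225/299) = -438*1/225 - 285*1/314*(-299/225) = -146/75 - 285/314*(-299/225) = -146/75 + 5681/4710 = -5813/7850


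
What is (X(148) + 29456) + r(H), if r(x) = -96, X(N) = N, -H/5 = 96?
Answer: 29508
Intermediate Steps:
H = -480 (H = -5*96 = -480)
(X(148) + 29456) + r(H) = (148 + 29456) - 96 = 29604 - 96 = 29508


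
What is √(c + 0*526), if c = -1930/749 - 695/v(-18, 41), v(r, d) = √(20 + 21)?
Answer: √(-2430003170 - 15985723495*√41)/30709 ≈ 10.541*I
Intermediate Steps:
v(r, d) = √41
c = -1930/749 - 695*√41/41 ≈ -111.12
√(c + 0*526) = √((-1930/749 - 695*√41/41) + 0*526) = √((-1930/749 - 695*√41/41) + 0) = √(-1930/749 - 695*√41/41)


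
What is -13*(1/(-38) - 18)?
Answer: 8905/38 ≈ 234.34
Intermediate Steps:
-13*(1/(-38) - 18) = -13*(-1/38 - 18) = -13*(-685/38) = 8905/38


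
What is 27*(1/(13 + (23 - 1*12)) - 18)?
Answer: -3879/8 ≈ -484.88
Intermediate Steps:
27*(1/(13 + (23 - 1*12)) - 18) = 27*(1/(13 + (23 - 12)) - 18) = 27*(1/(13 + 11) - 18) = 27*(1/24 - 18) = 27*(-431/24) = -3879/8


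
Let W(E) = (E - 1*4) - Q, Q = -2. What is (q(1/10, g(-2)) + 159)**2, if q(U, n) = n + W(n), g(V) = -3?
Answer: 22801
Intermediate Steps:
W(E) = -2 + E (W(E) = (E - 1*4) - 1*(-2) = (E - 4) + 2 = (-4 + E) + 2 = -2 + E)
q(U, n) = -2 + 2*n (q(U, n) = n + (-2 + n) = -2 + 2*n)
(q(1/10, g(-2)) + 159)**2 = ((-2 + 2*(-3)) + 159)**2 = ((-2 - 6) + 159)**2 = (-8 + 159)**2 = 151**2 = 22801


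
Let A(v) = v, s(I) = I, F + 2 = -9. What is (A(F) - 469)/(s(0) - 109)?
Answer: 480/109 ≈ 4.4037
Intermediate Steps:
F = -11 (F = -2 - 9 = -11)
(A(F) - 469)/(s(0) - 109) = (-11 - 469)/(0 - 109) = -480/(-109) = -480*(-1/109) = 480/109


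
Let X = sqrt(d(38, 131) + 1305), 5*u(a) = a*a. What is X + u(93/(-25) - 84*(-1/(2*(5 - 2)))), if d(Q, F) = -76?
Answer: 66049/3125 + sqrt(1229) ≈ 56.193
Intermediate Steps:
u(a) = a**2/5 (u(a) = (a*a)/5 = a**2/5)
X = sqrt(1229) (X = sqrt(-76 + 1305) = sqrt(1229) ≈ 35.057)
X + u(93/(-25) - 84*(-1/(2*(5 - 2)))) = sqrt(1229) + (93/(-25) - 84*(-1/(2*(5 - 2))))**2/5 = sqrt(1229) + (93*(-1/25) - 84/(3*(-2)))**2/5 = sqrt(1229) + (-93/25 - 84/(-6))**2/5 = sqrt(1229) + (-93/25 - 84*(-1/6))**2/5 = sqrt(1229) + (-93/25 + 14)**2/5 = sqrt(1229) + (257/25)**2/5 = sqrt(1229) + (1/5)*(66049/625) = sqrt(1229) + 66049/3125 = 66049/3125 + sqrt(1229)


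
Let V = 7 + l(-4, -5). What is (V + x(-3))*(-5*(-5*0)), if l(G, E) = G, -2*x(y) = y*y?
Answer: 0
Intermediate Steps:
x(y) = -y²/2 (x(y) = -y*y/2 = -y²/2)
V = 3 (V = 7 - 4 = 3)
(V + x(-3))*(-5*(-5*0)) = (3 - ½*(-3)²)*(-5*(-5*0)) = (3 - ½*9)*(-5*0) = (3 - 9/2)*(-1*0) = -3/2*0 = 0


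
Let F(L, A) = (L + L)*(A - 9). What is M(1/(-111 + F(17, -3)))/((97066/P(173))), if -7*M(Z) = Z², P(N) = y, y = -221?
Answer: 221/183020563782 ≈ 1.2075e-9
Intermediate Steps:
P(N) = -221
F(L, A) = 2*L*(-9 + A) (F(L, A) = (2*L)*(-9 + A) = 2*L*(-9 + A))
M(Z) = -Z²/7
M(1/(-111 + F(17, -3)))/((97066/P(173))) = (-1/(7*(-111 + 2*17*(-9 - 3))²))/((97066/(-221))) = (-1/(7*(-111 + 2*17*(-12))²))/((97066*(-1/221))) = (-1/(7*(-111 - 408)²))/(-97066/221) = -(1/(-519))²/7*(-221/97066) = -(-1/519)²/7*(-221/97066) = -⅐*1/269361*(-221/97066) = -1/1885527*(-221/97066) = 221/183020563782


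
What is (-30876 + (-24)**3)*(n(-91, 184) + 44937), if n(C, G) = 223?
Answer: -2018652000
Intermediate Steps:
(-30876 + (-24)**3)*(n(-91, 184) + 44937) = (-30876 + (-24)**3)*(223 + 44937) = (-30876 - 13824)*45160 = -44700*45160 = -2018652000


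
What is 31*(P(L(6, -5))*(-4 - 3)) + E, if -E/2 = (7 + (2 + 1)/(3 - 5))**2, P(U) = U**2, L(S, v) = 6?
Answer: -15745/2 ≈ -7872.5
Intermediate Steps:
E = -121/2 (E = -2*(7 + (2 + 1)/(3 - 5))**2 = -2*(7 + 3/(-2))**2 = -2*(7 + 3*(-1/2))**2 = -2*(7 - 3/2)**2 = -2*(11/2)**2 = -2*121/4 = -121/2 ≈ -60.500)
31*(P(L(6, -5))*(-4 - 3)) + E = 31*(6**2*(-4 - 3)) - 121/2 = 31*(36*(-7)) - 121/2 = 31*(-252) - 121/2 = -7812 - 121/2 = -15745/2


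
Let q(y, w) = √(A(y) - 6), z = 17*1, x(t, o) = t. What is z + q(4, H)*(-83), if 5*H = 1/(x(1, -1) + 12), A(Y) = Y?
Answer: 17 - 83*I*√2 ≈ 17.0 - 117.38*I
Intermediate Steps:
z = 17
H = 1/65 (H = 1/(5*(1 + 12)) = (⅕)/13 = (⅕)*(1/13) = 1/65 ≈ 0.015385)
q(y, w) = √(-6 + y) (q(y, w) = √(y - 6) = √(-6 + y))
z + q(4, H)*(-83) = 17 + √(-6 + 4)*(-83) = 17 + √(-2)*(-83) = 17 + (I*√2)*(-83) = 17 - 83*I*√2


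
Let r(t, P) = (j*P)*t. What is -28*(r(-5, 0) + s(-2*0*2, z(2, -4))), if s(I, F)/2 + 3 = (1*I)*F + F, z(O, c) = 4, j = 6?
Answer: -56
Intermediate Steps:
s(I, F) = -6 + 2*F + 2*F*I (s(I, F) = -6 + 2*((1*I)*F + F) = -6 + 2*(I*F + F) = -6 + 2*(F*I + F) = -6 + 2*(F + F*I) = -6 + (2*F + 2*F*I) = -6 + 2*F + 2*F*I)
r(t, P) = 6*P*t (r(t, P) = (6*P)*t = 6*P*t)
-28*(r(-5, 0) + s(-2*0*2, z(2, -4))) = -28*(6*0*(-5) + (-6 + 2*4 + 2*4*(-2*0*2))) = -28*(0 + (-6 + 8 + 2*4*(0*2))) = -28*(0 + (-6 + 8 + 2*4*0)) = -28*(0 + (-6 + 8 + 0)) = -28*(0 + 2) = -28*2 = -56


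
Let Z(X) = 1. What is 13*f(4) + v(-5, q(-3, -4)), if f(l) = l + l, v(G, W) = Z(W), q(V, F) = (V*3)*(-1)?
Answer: 105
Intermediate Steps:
q(V, F) = -3*V (q(V, F) = (3*V)*(-1) = -3*V)
v(G, W) = 1
f(l) = 2*l
13*f(4) + v(-5, q(-3, -4)) = 13*(2*4) + 1 = 13*8 + 1 = 104 + 1 = 105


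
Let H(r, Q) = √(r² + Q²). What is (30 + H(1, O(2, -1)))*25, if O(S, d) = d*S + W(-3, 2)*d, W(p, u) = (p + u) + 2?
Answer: 750 + 25*√10 ≈ 829.06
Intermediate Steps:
W(p, u) = 2 + p + u
O(S, d) = d + S*d (O(S, d) = d*S + (2 - 3 + 2)*d = S*d + 1*d = S*d + d = d + S*d)
H(r, Q) = √(Q² + r²)
(30 + H(1, O(2, -1)))*25 = (30 + √((-(1 + 2))² + 1²))*25 = (30 + √((-1*3)² + 1))*25 = (30 + √((-3)² + 1))*25 = (30 + √(9 + 1))*25 = (30 + √10)*25 = 750 + 25*√10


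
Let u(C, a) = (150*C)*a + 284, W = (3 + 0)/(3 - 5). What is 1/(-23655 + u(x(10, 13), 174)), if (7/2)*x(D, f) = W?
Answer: -7/241897 ≈ -2.8938e-5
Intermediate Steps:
W = -3/2 (W = 3/(-2) = 3*(-1/2) = -3/2 ≈ -1.5000)
x(D, f) = -3/7 (x(D, f) = (2/7)*(-3/2) = -3/7)
u(C, a) = 284 + 150*C*a (u(C, a) = 150*C*a + 284 = 284 + 150*C*a)
1/(-23655 + u(x(10, 13), 174)) = 1/(-23655 + (284 + 150*(-3/7)*174)) = 1/(-23655 + (284 - 78300/7)) = 1/(-23655 - 76312/7) = 1/(-241897/7) = -7/241897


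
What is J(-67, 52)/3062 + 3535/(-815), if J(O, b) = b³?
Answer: 10377135/249553 ≈ 41.583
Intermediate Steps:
J(-67, 52)/3062 + 3535/(-815) = 52³/3062 + 3535/(-815) = 140608*(1/3062) + 3535*(-1/815) = 70304/1531 - 707/163 = 10377135/249553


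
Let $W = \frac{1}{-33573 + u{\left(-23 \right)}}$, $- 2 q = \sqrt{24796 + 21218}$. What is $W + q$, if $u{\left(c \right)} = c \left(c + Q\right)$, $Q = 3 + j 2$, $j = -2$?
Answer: $- \frac{1}{33021} - \frac{\sqrt{46014}}{2} \approx -107.25$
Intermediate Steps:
$Q = -1$ ($Q = 3 - 4 = -1$)
$u{\left(c \right)} = c \left(-1 + c\right)$ ($u{\left(c \right)} = c \left(c - 1\right) = c \left(-1 + c\right)$)
$q = - \frac{\sqrt{46014}}{2}$ ($q = - \frac{\sqrt{24796 + 21218}}{2} = - \frac{\sqrt{46014}}{2} \approx -107.25$)
$W = - \frac{1}{33021}$ ($W = \frac{1}{-33573 - 23 \left(-1 - 23\right)} = \frac{1}{-33573 - -552} = \frac{1}{-33573 + 552} = \frac{1}{-33021} = - \frac{1}{33021} \approx -3.0284 \cdot 10^{-5}$)
$W + q = - \frac{1}{33021} - \frac{\sqrt{46014}}{2}$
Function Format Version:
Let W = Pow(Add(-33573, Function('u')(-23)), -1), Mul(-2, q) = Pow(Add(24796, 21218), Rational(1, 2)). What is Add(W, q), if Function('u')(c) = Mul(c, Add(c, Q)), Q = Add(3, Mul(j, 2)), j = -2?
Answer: Add(Rational(-1, 33021), Mul(Rational(-1, 2), Pow(46014, Rational(1, 2)))) ≈ -107.25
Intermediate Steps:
Q = -1 (Q = Add(3, Mul(-2, 2)) = Add(3, -4) = -1)
Function('u')(c) = Mul(c, Add(-1, c)) (Function('u')(c) = Mul(c, Add(c, -1)) = Mul(c, Add(-1, c)))
q = Mul(Rational(-1, 2), Pow(46014, Rational(1, 2))) (q = Mul(Rational(-1, 2), Pow(Add(24796, 21218), Rational(1, 2))) = Mul(Rational(-1, 2), Pow(46014, Rational(1, 2))) ≈ -107.25)
W = Rational(-1, 33021) (W = Pow(Add(-33573, Mul(-23, Add(-1, -23))), -1) = Pow(Add(-33573, Mul(-23, -24)), -1) = Pow(Add(-33573, 552), -1) = Pow(-33021, -1) = Rational(-1, 33021) ≈ -3.0284e-5)
Add(W, q) = Add(Rational(-1, 33021), Mul(Rational(-1, 2), Pow(46014, Rational(1, 2))))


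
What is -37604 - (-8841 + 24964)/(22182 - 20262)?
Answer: -72215803/1920 ≈ -37612.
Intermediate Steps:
-37604 - (-8841 + 24964)/(22182 - 20262) = -37604 - 16123/1920 = -72215803/1920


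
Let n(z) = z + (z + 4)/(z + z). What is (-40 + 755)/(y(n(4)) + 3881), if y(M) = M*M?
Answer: 715/3906 ≈ 0.18305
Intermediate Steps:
n(z) = z + (4 + z)/(2*z) (n(z) = z + (4 + z)/((2*z)) = z + (4 + z)*(1/(2*z)) = z + (4 + z)/(2*z))
y(M) = M²
(-40 + 755)/(y(n(4)) + 3881) = (-40 + 755)/((½ + 4 + 2/4)² + 3881) = 715/((½ + 4 + 2*(¼))² + 3881) = 715/((½ + 4 + ½)² + 3881) = 715/(5² + 3881) = 715/(25 + 3881) = 715/3906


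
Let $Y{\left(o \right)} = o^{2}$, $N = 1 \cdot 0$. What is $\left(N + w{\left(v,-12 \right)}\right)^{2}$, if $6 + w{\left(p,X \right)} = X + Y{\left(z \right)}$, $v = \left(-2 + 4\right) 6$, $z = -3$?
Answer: $81$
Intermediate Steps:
$N = 0$
$v = 12$ ($v = 2 \cdot 6 = 12$)
$w{\left(p,X \right)} = 3 + X$ ($w{\left(p,X \right)} = -6 + \left(X + \left(-3\right)^{2}\right) = -6 + \left(X + 9\right) = -6 + \left(9 + X\right) = 3 + X$)
$\left(N + w{\left(v,-12 \right)}\right)^{2} = \left(0 + \left(3 - 12\right)\right)^{2} = \left(0 - 9\right)^{2} = \left(-9\right)^{2} = 81$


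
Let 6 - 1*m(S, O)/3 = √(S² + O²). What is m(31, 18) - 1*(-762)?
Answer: 780 - 3*√1285 ≈ 672.46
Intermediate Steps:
m(S, O) = 18 - 3*√(O² + S²) (m(S, O) = 18 - 3*√(S² + O²) = 18 - 3*√(O² + S²))
m(31, 18) - 1*(-762) = (18 - 3*√(18² + 31²)) - 1*(-762) = (18 - 3*√(324 + 961)) + 762 = (18 - 3*√1285) + 762 = 780 - 3*√1285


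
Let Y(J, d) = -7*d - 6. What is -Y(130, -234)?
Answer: -1632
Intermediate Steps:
Y(J, d) = -6 - 7*d
-Y(130, -234) = -(-6 - 7*(-234)) = -(-6 + 1638) = -1*1632 = -1632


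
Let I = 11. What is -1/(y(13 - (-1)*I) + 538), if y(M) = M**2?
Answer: -1/1114 ≈ -0.00089767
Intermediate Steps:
-1/(y(13 - (-1)*I) + 538) = -1/((13 - (-1)*11)**2 + 538) = -1/((13 - 1*(-11))**2 + 538) = -1/((13 + 11)**2 + 538) = -1/(24**2 + 538) = -1/(576 + 538) = -1/1114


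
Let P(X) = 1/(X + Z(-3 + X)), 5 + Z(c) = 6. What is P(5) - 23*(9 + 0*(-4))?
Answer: -1241/6 ≈ -206.83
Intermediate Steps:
Z(c) = 1 (Z(c) = -5 + 6 = 1)
P(X) = 1/(1 + X) (P(X) = 1/(X + 1) = 1/(1 + X))
P(5) - 23*(9 + 0*(-4)) = 1/(1 + 5) - 23*(9 + 0*(-4)) = 1/6 - 23*(9 + 0) = ⅙ - 23*9 = ⅙ - 207 = -1241/6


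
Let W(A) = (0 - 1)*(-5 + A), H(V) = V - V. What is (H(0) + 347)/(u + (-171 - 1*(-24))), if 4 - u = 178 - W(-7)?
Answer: -347/309 ≈ -1.1230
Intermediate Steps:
H(V) = 0
W(A) = 5 - A (W(A) = -(-5 + A) = 5 - A)
u = -162 (u = 4 - (178 - (5 - 1*(-7))) = 4 - (178 - (5 + 7)) = 4 - (178 - 1*12) = 4 - (178 - 12) = 4 - 1*166 = 4 - 166 = -162)
(H(0) + 347)/(u + (-171 - 1*(-24))) = (0 + 347)/(-162 + (-171 - 1*(-24))) = 347/(-162 + (-171 + 24)) = 347/(-162 - 147) = 347/(-309) = 347*(-1/309) = -347/309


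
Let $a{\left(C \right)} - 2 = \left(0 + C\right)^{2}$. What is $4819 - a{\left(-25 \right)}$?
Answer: $4192$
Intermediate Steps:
$a{\left(C \right)} = 2 + C^{2}$ ($a{\left(C \right)} = 2 + \left(0 + C\right)^{2} = 2 + C^{2}$)
$4819 - a{\left(-25 \right)} = 4819 - \left(2 + \left(-25\right)^{2}\right) = 4819 - \left(2 + 625\right) = 4819 - 627 = 4192$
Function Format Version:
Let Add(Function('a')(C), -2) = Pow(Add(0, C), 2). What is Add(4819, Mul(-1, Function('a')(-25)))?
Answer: 4192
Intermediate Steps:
Function('a')(C) = Add(2, Pow(C, 2)) (Function('a')(C) = Add(2, Pow(Add(0, C), 2)) = Add(2, Pow(C, 2)))
Add(4819, Mul(-1, Function('a')(-25))) = Add(4819, Mul(-1, Add(2, Pow(-25, 2)))) = Add(4819, Mul(-1, Add(2, 625))) = Add(4819, Mul(-1, 627)) = Add(4819, -627) = 4192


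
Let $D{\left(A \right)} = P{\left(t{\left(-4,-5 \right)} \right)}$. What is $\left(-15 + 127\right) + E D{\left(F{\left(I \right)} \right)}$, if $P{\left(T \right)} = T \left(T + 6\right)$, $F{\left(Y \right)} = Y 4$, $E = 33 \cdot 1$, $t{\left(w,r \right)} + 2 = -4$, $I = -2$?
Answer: $112$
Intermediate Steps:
$t{\left(w,r \right)} = -6$ ($t{\left(w,r \right)} = -2 - 4 = -6$)
$E = 33$
$F{\left(Y \right)} = 4 Y$
$P{\left(T \right)} = T \left(6 + T\right)$
$D{\left(A \right)} = 0$ ($D{\left(A \right)} = - 6 \left(6 - 6\right) = \left(-6\right) 0 = 0$)
$\left(-15 + 127\right) + E D{\left(F{\left(I \right)} \right)} = \left(-15 + 127\right) + 33 \cdot 0 = 112 + 0 = 112$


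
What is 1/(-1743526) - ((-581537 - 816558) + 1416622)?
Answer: -32302306203/1743526 ≈ -18527.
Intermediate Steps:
1/(-1743526) - ((-581537 - 816558) + 1416622) = -1/1743526 - (-1398095 + 1416622) = -1/1743526 - 1*18527 = -1/1743526 - 18527 = -32302306203/1743526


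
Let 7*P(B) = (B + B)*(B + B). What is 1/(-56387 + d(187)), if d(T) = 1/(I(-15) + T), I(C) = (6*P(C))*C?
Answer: -79691/4493536424 ≈ -1.7735e-5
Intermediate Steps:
P(B) = 4*B²/7 (P(B) = ((B + B)*(B + B))/7 = ((2*B)*(2*B))/7 = (4*B²)/7 = 4*B²/7)
I(C) = 24*C³/7 (I(C) = (6*(4*C²/7))*C = (24*C²/7)*C = 24*C³/7)
d(T) = 1/(-81000/7 + T) (d(T) = 1/((24/7)*(-15)³ + T) = 1/((24/7)*(-3375) + T) = 1/(-81000/7 + T))
1/(-56387 + d(187)) = 1/(-56387 + 7/(-81000 + 7*187)) = 1/(-56387 + 7/(-81000 + 1309)) = 1/(-56387 + 7/(-79691)) = 1/(-56387 + 7*(-1/79691)) = 1/(-56387 - 7/79691) = 1/(-4493536424/79691) = -79691/4493536424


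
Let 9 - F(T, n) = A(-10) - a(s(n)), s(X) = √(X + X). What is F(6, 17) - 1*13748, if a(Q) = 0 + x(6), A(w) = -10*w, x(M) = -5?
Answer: -13844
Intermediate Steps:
s(X) = √2*√X (s(X) = √(2*X) = √2*√X)
a(Q) = -5 (a(Q) = 0 - 5 = -5)
F(T, n) = -96 (F(T, n) = 9 - (-10*(-10) - 1*(-5)) = 9 - (100 + 5) = 9 - 1*105 = 9 - 105 = -96)
F(6, 17) - 1*13748 = -96 - 1*13748 = -96 - 13748 = -13844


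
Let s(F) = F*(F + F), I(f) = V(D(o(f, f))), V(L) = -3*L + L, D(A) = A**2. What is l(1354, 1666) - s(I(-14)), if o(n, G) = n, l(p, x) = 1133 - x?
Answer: -307861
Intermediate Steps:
V(L) = -2*L
I(f) = -2*f**2
s(F) = 2*F**2 (s(F) = F*(2*F) = 2*F**2)
l(1354, 1666) - s(I(-14)) = (1133 - 1*1666) - 2*(-2*(-14)**2)**2 = (1133 - 1666) - 2*(-2*196)**2 = -533 - 2*(-392)**2 = -533 - 2*153664 = -533 - 1*307328 = -533 - 307328 = -307861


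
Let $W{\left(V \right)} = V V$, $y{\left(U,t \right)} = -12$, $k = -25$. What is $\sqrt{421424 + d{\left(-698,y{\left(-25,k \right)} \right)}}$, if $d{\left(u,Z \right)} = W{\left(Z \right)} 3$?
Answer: $4 \sqrt{26366} \approx 649.5$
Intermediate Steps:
$W{\left(V \right)} = V^{2}$
$d{\left(u,Z \right)} = 3 Z^{2}$ ($d{\left(u,Z \right)} = Z^{2} \cdot 3 = 3 Z^{2}$)
$\sqrt{421424 + d{\left(-698,y{\left(-25,k \right)} \right)}} = \sqrt{421424 + 3 \left(-12\right)^{2}} = \sqrt{421424 + 3 \cdot 144} = \sqrt{421424 + 432} = \sqrt{421856} = 4 \sqrt{26366}$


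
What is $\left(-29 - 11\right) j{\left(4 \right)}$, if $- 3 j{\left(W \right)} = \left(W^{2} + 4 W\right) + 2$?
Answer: $\frac{1360}{3} \approx 453.33$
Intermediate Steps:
$j{\left(W \right)} = - \frac{2}{3} - \frac{4 W}{3} - \frac{W^{2}}{3}$ ($j{\left(W \right)} = - \frac{\left(W^{2} + 4 W\right) + 2}{3} = - \frac{2 + W^{2} + 4 W}{3} = - \frac{2}{3} - \frac{4 W}{3} - \frac{W^{2}}{3}$)
$\left(-29 - 11\right) j{\left(4 \right)} = \left(-29 - 11\right) \left(- \frac{2}{3} - \frac{16}{3} - \frac{4^{2}}{3}\right) = - 40 \left(- \frac{2}{3} - \frac{16}{3} - \frac{16}{3}\right) = \left(-40\right) \left(- \frac{34}{3}\right) = \frac{1360}{3}$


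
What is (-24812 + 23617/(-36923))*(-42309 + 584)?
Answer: 38226654705425/36923 ≈ 1.0353e+9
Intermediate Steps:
(-24812 + 23617/(-36923))*(-42309 + 584) = (-24812 + 23617*(-1/36923))*(-41725) = (-24812 - 23617/36923)*(-41725) = -916157093/36923*(-41725) = 38226654705425/36923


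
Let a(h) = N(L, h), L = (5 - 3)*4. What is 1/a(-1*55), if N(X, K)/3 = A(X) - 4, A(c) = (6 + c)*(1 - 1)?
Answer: -1/12 ≈ -0.083333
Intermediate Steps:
A(c) = 0 (A(c) = (6 + c)*0 = 0)
L = 8 (L = 2*4 = 8)
N(X, K) = -12 (N(X, K) = 3*(0 - 4) = 3*(-4) = -12)
a(h) = -12
1/a(-1*55) = 1/(-12) = -1/12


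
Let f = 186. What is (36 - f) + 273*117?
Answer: 31791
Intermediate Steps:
(36 - f) + 273*117 = (36 - 1*186) + 273*117 = (36 - 186) + 31941 = -150 + 31941 = 31791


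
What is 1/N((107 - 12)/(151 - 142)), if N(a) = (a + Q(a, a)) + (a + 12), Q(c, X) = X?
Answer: 3/131 ≈ 0.022901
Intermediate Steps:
N(a) = 12 + 3*a (N(a) = (a + a) + (a + 12) = 2*a + (12 + a) = 12 + 3*a)
1/N((107 - 12)/(151 - 142)) = 1/(12 + 3*((107 - 12)/(151 - 142))) = 1/(12 + 3*(95/9)) = 1/(12 + 95/3) = 1/(131/3) = 3/131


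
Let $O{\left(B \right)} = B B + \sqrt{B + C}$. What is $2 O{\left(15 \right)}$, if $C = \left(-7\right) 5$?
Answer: $450 + 4 i \sqrt{5} \approx 450.0 + 8.9443 i$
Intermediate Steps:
$C = -35$
$O{\left(B \right)} = B^{2} + \sqrt{-35 + B}$ ($O{\left(B \right)} = B B + \sqrt{B - 35} = B^{2} + \sqrt{-35 + B}$)
$2 O{\left(15 \right)} = 2 \left(15^{2} + \sqrt{-35 + 15}\right) = 2 \left(225 + \sqrt{-20}\right) = 2 \left(225 + 2 i \sqrt{5}\right) = 450 + 4 i \sqrt{5}$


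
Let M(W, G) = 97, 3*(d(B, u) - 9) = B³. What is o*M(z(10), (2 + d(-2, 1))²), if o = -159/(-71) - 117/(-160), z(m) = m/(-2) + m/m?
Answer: 3273459/11360 ≈ 288.16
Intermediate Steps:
d(B, u) = 9 + B³/3
z(m) = 1 - m/2 (z(m) = m*(-½) + 1 = -m/2 + 1 = 1 - m/2)
o = 33747/11360 (o = -159*(-1/71) - 117*(-1/160) = 159/71 + 117/160 = 33747/11360 ≈ 2.9707)
o*M(z(10), (2 + d(-2, 1))²) = (33747/11360)*97 = 3273459/11360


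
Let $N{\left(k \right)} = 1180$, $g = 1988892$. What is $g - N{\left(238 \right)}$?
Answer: $1987712$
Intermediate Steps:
$g - N{\left(238 \right)} = 1988892 - 1180 = 1987712$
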